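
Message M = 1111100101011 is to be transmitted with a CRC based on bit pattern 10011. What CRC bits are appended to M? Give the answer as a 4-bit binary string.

Append 4 zeros: 11111001010110000. Divide by 10011 (XOR where the leading bit is 1):
  pos 0: 11111 XOR 10011 = 01100
  pos 1: 11000 XOR 10011 = 01011
  pos 2: 10110 XOR 10011 = 00101
  pos 4: 10110 XOR 10011 = 00101
  pos 6: 10110 XOR 10011 = 00101
  pos 8: 10111 XOR 10011 = 00100
  pos 10: 10000 XOR 10011 = 00011
Remainder (last 4 bits) = 1100. This is the CRC / FCS.

1100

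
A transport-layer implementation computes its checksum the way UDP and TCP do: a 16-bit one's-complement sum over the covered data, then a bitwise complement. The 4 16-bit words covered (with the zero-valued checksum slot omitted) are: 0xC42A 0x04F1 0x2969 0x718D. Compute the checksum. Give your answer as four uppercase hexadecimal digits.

9BED

One's-complement addition (fold any carry out of bit 15 back into bit 0):
  0xC42A + 0x04F1 = 0x0C91B
  0xC91B + 0x2969 = 0x0F284
  0xF284 + 0x718D = 0x16411 → wrap carry → 0x6412
One's-complement sum = 0x6412.
Checksum = ~0x6412 & 0xFFFF = 0x9BED.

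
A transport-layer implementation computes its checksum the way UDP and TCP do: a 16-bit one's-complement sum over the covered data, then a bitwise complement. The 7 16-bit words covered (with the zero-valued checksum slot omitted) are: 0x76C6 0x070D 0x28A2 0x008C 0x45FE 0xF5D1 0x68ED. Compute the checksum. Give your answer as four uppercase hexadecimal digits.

B440

One's-complement addition (fold any carry out of bit 15 back into bit 0):
  0x76C6 + 0x070D = 0x07DD3
  0x7DD3 + 0x28A2 = 0x0A675
  0xA675 + 0x008C = 0x0A701
  0xA701 + 0x45FE = 0x0ECFF
  0xECFF + 0xF5D1 = 0x1E2D0 → wrap carry → 0xE2D1
  0xE2D1 + 0x68ED = 0x14BBE → wrap carry → 0x4BBF
One's-complement sum = 0x4BBF.
Checksum = ~0x4BBF & 0xFFFF = 0xB440.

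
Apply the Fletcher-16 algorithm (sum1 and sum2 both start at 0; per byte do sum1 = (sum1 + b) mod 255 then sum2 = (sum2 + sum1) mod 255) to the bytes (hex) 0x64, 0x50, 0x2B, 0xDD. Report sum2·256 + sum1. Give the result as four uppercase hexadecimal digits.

Running sums (mod 255):
  after byte 0 (0x64): sum1=100, sum2=100
  after byte 1 (0x50): sum1=180, sum2=25
  after byte 2 (0x2B): sum1=223, sum2=248
  after byte 3 (0xDD): sum1=189, sum2=182
Checksum = sum2·256 + sum1 = 182·256 + 189 = 46781 = 0xB6BD.

B6BD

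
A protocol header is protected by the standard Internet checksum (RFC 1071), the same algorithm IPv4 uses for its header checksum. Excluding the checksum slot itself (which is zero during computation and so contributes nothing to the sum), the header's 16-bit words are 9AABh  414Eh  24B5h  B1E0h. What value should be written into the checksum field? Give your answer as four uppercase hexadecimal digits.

4D70

One's-complement addition (fold any carry out of bit 15 back into bit 0):
  0x9AAB + 0x414E = 0x0DBF9
  0xDBF9 + 0x24B5 = 0x100AE → wrap carry → 0x00AF
  0x00AF + 0xB1E0 = 0x0B28F
One's-complement sum = 0xB28F.
Checksum = ~0xB28F & 0xFFFF = 0x4D70.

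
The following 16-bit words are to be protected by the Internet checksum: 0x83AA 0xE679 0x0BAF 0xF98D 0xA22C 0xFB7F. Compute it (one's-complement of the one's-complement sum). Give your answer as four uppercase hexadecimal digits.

F2F1

One's-complement addition (fold any carry out of bit 15 back into bit 0):
  0x83AA + 0xE679 = 0x16A23 → wrap carry → 0x6A24
  0x6A24 + 0x0BAF = 0x075D3
  0x75D3 + 0xF98D = 0x16F60 → wrap carry → 0x6F61
  0x6F61 + 0xA22C = 0x1118D → wrap carry → 0x118E
  0x118E + 0xFB7F = 0x10D0D → wrap carry → 0x0D0E
One's-complement sum = 0x0D0E.
Checksum = ~0x0D0E & 0xFFFF = 0xF2F1.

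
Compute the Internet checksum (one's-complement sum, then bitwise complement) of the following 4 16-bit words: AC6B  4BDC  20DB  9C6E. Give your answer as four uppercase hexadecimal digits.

One's-complement addition (fold any carry out of bit 15 back into bit 0):
  0xAC6B + 0x4BDC = 0x0F847
  0xF847 + 0x20DB = 0x11922 → wrap carry → 0x1923
  0x1923 + 0x9C6E = 0x0B591
One's-complement sum = 0xB591.
Checksum = ~0xB591 & 0xFFFF = 0x4A6E.

4A6E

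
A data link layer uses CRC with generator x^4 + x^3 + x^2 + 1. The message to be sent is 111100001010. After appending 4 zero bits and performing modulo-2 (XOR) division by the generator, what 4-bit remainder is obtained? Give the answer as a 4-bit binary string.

Append 4 zeros: 1111000010100000. Divide by 11101 (XOR where the leading bit is 1):
  pos 0: 11110 XOR 11101 = 00011
  pos 3: 11000 XOR 11101 = 00101
  pos 5: 10110 XOR 11101 = 01011
  pos 6: 10111 XOR 11101 = 01010
  pos 7: 10100 XOR 11101 = 01001
  pos 8: 10010 XOR 11101 = 01111
  pos 9: 11110 XOR 11101 = 00011
Remainder (last 4 bits) = 1100. This is the CRC / FCS.

1100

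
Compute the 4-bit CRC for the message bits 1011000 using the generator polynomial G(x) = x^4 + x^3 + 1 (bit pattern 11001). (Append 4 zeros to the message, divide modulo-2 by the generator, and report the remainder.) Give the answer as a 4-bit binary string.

0011

Append 4 zeros: 10110000000. Divide by 11001 (XOR where the leading bit is 1):
  pos 0: 10110 XOR 11001 = 01111
  pos 1: 11110 XOR 11001 = 00111
  pos 3: 11100 XOR 11001 = 00101
  pos 5: 10100 XOR 11001 = 01101
  pos 6: 11010 XOR 11001 = 00011
Remainder (last 4 bits) = 0011. This is the CRC / FCS.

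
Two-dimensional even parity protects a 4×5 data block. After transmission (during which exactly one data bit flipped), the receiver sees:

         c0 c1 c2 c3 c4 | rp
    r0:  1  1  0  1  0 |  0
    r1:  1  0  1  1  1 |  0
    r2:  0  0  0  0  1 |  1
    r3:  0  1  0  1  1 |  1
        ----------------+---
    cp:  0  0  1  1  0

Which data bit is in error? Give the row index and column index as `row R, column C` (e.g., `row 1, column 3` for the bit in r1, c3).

row 0, column 4

Recompute each row's even parity and compare to rp:
  r0: data parity 1, sent rp 0 → mismatch
  r1: data parity 0, sent rp 0 → ok
  r2: data parity 1, sent rp 1 → ok
  r3: data parity 1, sent rp 1 → ok
Recompute each column's even parity and compare to cp:
  c0: data parity 0, sent cp 0 → ok
  c1: data parity 0, sent cp 0 → ok
  c2: data parity 1, sent cp 1 → ok
  c3: data parity 1, sent cp 1 → ok
  c4: data parity 1, sent cp 0 → mismatch
Exactly one row (r0) and one column (c4) fail → the flipped bit is at their intersection.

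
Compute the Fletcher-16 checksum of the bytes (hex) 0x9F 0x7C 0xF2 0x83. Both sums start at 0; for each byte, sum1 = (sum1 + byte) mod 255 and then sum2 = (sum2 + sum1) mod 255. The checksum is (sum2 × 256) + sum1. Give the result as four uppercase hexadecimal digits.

Running sums (mod 255):
  after byte 0 (0x9F): sum1=159, sum2=159
  after byte 1 (0x7C): sum1=28, sum2=187
  after byte 2 (0xF2): sum1=15, sum2=202
  after byte 3 (0x83): sum1=146, sum2=93
Checksum = sum2·256 + sum1 = 93·256 + 146 = 23954 = 0x5D92.

5D92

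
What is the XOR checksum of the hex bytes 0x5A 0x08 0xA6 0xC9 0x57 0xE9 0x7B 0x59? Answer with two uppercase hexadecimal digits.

XOR the bytes together:
  start with 0x5A
  0x5A ⊕ 0x08 = 0x52
  0x52 ⊕ 0xA6 = 0xF4
  0xF4 ⊕ 0xC9 = 0x3D
  0x3D ⊕ 0x57 = 0x6A
  0x6A ⊕ 0xE9 = 0x83
  0x83 ⊕ 0x7B = 0xF8
  0xF8 ⊕ 0x59 = 0xA1

A1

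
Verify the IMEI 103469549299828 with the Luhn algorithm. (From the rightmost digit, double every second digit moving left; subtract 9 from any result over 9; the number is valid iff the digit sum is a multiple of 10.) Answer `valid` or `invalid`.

invalid

From the right, keep odd positions and double even positions (subtract 9 from any doubled value over 9):
  doubled (positions 2,4,...): 4 9 4 8 9 8 0 → sum 42
  kept (positions 1,3,...): 8 8 9 9 5 6 3 1 → sum 49
Total = 91.
91 mod 10 = 1, so the number is invalid.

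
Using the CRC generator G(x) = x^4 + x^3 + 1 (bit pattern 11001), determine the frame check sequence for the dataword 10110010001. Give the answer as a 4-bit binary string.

0101

Append 4 zeros: 101100100010000. Divide by 11001 (XOR where the leading bit is 1):
  pos 0: 10110 XOR 11001 = 01111
  pos 1: 11110 XOR 11001 = 00111
  pos 3: 11110 XOR 11001 = 00111
  pos 5: 11100 XOR 11001 = 00101
  pos 7: 10110 XOR 11001 = 01111
  pos 8: 11110 XOR 11001 = 00111
  pos 10: 11100 XOR 11001 = 00101
Remainder (last 4 bits) = 0101. This is the CRC / FCS.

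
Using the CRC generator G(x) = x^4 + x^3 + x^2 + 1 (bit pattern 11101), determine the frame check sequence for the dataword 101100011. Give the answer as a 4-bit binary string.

Append 4 zeros: 1011000110000. Divide by 11101 (XOR where the leading bit is 1):
  pos 0: 10110 XOR 11101 = 01011
  pos 1: 10110 XOR 11101 = 01011
  pos 2: 10110 XOR 11101 = 01011
  pos 3: 10111 XOR 11101 = 01010
  pos 4: 10101 XOR 11101 = 01000
  pos 5: 10000 XOR 11101 = 01101
  pos 6: 11010 XOR 11101 = 00111
  pos 8: 11100 XOR 11101 = 00001
Remainder (last 4 bits) = 0001. This is the CRC / FCS.

0001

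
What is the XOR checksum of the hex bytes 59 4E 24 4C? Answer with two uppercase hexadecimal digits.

7F

XOR the bytes together:
  start with 0x59
  0x59 ⊕ 0x4E = 0x17
  0x17 ⊕ 0x24 = 0x33
  0x33 ⊕ 0x4C = 0x7F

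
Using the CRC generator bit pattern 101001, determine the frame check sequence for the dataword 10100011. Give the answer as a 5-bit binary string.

10110

Append 5 zeros: 1010001100000. Divide by 101001 (XOR where the leading bit is 1):
  pos 0: 101000 XOR 101001 = 000001
  pos 5: 111000 XOR 101001 = 010001
  pos 6: 100010 XOR 101001 = 001011
Remainder (last 5 bits) = 10110. This is the CRC / FCS.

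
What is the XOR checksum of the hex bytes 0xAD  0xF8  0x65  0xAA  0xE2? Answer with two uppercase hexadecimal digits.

XOR the bytes together:
  start with 0xAD
  0xAD ⊕ 0xF8 = 0x55
  0x55 ⊕ 0x65 = 0x30
  0x30 ⊕ 0xAA = 0x9A
  0x9A ⊕ 0xE2 = 0x78

78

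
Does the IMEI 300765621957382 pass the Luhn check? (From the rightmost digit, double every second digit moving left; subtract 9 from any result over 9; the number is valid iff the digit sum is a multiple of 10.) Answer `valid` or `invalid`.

invalid

From the right, keep odd positions and double even positions (subtract 9 from any doubled value over 9):
  doubled (positions 2,4,...): 7 5 9 4 1 5 0 → sum 31
  kept (positions 1,3,...): 2 3 5 1 6 6 0 3 → sum 26
Total = 57.
57 mod 10 = 7, so the number is invalid.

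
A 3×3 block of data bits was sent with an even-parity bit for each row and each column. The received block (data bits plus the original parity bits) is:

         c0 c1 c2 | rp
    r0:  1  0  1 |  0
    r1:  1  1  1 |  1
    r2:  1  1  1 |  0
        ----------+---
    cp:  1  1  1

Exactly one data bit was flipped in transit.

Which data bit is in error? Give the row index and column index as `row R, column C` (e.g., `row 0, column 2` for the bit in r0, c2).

row 2, column 1

Recompute each row's even parity and compare to rp:
  r0: data parity 0, sent rp 0 → ok
  r1: data parity 1, sent rp 1 → ok
  r2: data parity 1, sent rp 0 → mismatch
Recompute each column's even parity and compare to cp:
  c0: data parity 1, sent cp 1 → ok
  c1: data parity 0, sent cp 1 → mismatch
  c2: data parity 1, sent cp 1 → ok
Exactly one row (r2) and one column (c1) fail → the flipped bit is at their intersection.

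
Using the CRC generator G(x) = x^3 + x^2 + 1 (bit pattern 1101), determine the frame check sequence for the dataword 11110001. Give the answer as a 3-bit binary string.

Append 3 zeros: 11110001000. Divide by 1101 (XOR where the leading bit is 1):
  pos 0: 1111 XOR 1101 = 0010
  pos 2: 1000 XOR 1101 = 0101
  pos 3: 1010 XOR 1101 = 0111
  pos 4: 1111 XOR 1101 = 0010
  pos 6: 1000 XOR 1101 = 0101
  pos 7: 1010 XOR 1101 = 0111
Remainder (last 3 bits) = 111. This is the CRC / FCS.

111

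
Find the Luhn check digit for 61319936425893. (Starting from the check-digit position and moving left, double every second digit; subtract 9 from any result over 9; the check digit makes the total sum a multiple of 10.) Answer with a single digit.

Partial digits right→left: 3 9 8 5 2 4 6 3 9 9 1 3 1 6
Double every second digit counting from the check-digit position (so the 1st, 3rd, 5th, ... of the partial from the right).
  doubled (with −9 where >9): 6 7 4 3 9 2 2 → sum 33
  kept as-is: 9 5 4 3 9 3 6 → sum 39
Total = 33 + 39 = 72.
Check digit = (10 − (72 mod 10)) mod 10 = 8.

8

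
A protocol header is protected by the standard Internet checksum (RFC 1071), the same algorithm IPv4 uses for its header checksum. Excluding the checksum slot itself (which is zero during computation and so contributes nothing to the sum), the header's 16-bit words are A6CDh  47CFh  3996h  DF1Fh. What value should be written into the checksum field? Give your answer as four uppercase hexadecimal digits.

F8AC

One's-complement addition (fold any carry out of bit 15 back into bit 0):
  0xA6CD + 0x47CF = 0x0EE9C
  0xEE9C + 0x3996 = 0x12832 → wrap carry → 0x2833
  0x2833 + 0xDF1F = 0x10752 → wrap carry → 0x0753
One's-complement sum = 0x0753.
Checksum = ~0x0753 & 0xFFFF = 0xF8AC.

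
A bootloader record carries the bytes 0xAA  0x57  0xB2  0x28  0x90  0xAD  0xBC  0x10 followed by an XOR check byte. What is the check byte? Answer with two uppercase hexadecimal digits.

XOR the bytes together:
  start with 0xAA
  0xAA ⊕ 0x57 = 0xFD
  0xFD ⊕ 0xB2 = 0x4F
  0x4F ⊕ 0x28 = 0x67
  0x67 ⊕ 0x90 = 0xF7
  0xF7 ⊕ 0xAD = 0x5A
  0x5A ⊕ 0xBC = 0xE6
  0xE6 ⊕ 0x10 = 0xF6

F6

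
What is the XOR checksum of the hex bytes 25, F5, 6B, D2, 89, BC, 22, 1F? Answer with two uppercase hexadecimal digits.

61

XOR the bytes together:
  start with 0x25
  0x25 ⊕ 0xF5 = 0xD0
  0xD0 ⊕ 0x6B = 0xBB
  0xBB ⊕ 0xD2 = 0x69
  0x69 ⊕ 0x89 = 0xE0
  0xE0 ⊕ 0xBC = 0x5C
  0x5C ⊕ 0x22 = 0x7E
  0x7E ⊕ 0x1F = 0x61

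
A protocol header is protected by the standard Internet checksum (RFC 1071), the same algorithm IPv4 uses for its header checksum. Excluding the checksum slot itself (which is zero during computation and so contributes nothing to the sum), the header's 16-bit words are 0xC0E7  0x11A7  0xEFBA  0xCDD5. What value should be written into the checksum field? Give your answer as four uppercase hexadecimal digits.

6FE0

One's-complement addition (fold any carry out of bit 15 back into bit 0):
  0xC0E7 + 0x11A7 = 0x0D28E
  0xD28E + 0xEFBA = 0x1C248 → wrap carry → 0xC249
  0xC249 + 0xCDD5 = 0x1901E → wrap carry → 0x901F
One's-complement sum = 0x901F.
Checksum = ~0x901F & 0xFFFF = 0x6FE0.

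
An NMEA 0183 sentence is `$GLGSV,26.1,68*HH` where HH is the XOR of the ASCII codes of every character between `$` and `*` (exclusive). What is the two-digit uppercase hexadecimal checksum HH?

5C

XOR the ASCII codes of the payload characters:
  'G' = 0x47 → acc = 0x47
  'L' = 0x4C → acc = 0x0B
  'G' = 0x47 → acc = 0x4C
  'S' = 0x53 → acc = 0x1F
  'V' = 0x56 → acc = 0x49
  ',' = 0x2C → acc = 0x65
  '2' = 0x32 → acc = 0x57
  '6' = 0x36 → acc = 0x61
  '.' = 0x2E → acc = 0x4F
  '1' = 0x31 → acc = 0x7E
  ',' = 0x2C → acc = 0x52
  '6' = 0x36 → acc = 0x64
  '8' = 0x38 → acc = 0x5C
Checksum = 0x5C.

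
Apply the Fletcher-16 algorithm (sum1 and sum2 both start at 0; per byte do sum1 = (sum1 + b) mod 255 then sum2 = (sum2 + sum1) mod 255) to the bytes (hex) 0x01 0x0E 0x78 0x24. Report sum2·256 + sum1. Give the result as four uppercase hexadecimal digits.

43AB

Running sums (mod 255):
  after byte 0 (0x01): sum1=1, sum2=1
  after byte 1 (0x0E): sum1=15, sum2=16
  after byte 2 (0x78): sum1=135, sum2=151
  after byte 3 (0x24): sum1=171, sum2=67
Checksum = sum2·256 + sum1 = 67·256 + 171 = 17323 = 0x43AB.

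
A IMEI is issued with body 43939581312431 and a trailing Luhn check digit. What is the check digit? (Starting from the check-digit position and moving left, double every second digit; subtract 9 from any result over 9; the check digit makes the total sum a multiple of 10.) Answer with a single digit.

Partial digits right→left: 1 3 4 2 1 3 1 8 5 9 3 9 3 4
Double every second digit counting from the check-digit position (so the 1st, 3rd, 5th, ... of the partial from the right).
  doubled (with −9 where >9): 2 8 2 2 1 6 6 → sum 27
  kept as-is: 3 2 3 8 9 9 4 → sum 38
Total = 27 + 38 = 65.
Check digit = (10 − (65 mod 10)) mod 10 = 5.

5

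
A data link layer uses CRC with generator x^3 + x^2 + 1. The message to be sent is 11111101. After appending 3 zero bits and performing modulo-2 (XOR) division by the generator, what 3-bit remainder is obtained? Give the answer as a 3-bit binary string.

010

Append 3 zeros: 11111101000. Divide by 1101 (XOR where the leading bit is 1):
  pos 0: 1111 XOR 1101 = 0010
  pos 2: 1011 XOR 1101 = 0110
  pos 3: 1100 XOR 1101 = 0001
  pos 6: 1100 XOR 1101 = 0001
Remainder (last 3 bits) = 010. This is the CRC / FCS.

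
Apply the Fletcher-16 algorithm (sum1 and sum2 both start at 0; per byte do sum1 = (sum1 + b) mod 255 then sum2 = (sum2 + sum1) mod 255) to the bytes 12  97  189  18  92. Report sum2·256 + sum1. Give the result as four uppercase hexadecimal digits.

7B99

Running sums (mod 255):
  after byte 0 (12): sum1=12, sum2=12
  after byte 1 (97): sum1=109, sum2=121
  after byte 2 (189): sum1=43, sum2=164
  after byte 3 (18): sum1=61, sum2=225
  after byte 4 (92): sum1=153, sum2=123
Checksum = sum2·256 + sum1 = 123·256 + 153 = 31641 = 0x7B99.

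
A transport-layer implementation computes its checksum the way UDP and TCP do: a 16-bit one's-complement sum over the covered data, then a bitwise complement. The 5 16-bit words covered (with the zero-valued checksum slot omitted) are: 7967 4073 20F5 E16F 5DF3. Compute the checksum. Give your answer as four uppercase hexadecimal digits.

E5CC

One's-complement addition (fold any carry out of bit 15 back into bit 0):
  0x7967 + 0x4073 = 0x0B9DA
  0xB9DA + 0x20F5 = 0x0DACF
  0xDACF + 0xE16F = 0x1BC3E → wrap carry → 0xBC3F
  0xBC3F + 0x5DF3 = 0x11A32 → wrap carry → 0x1A33
One's-complement sum = 0x1A33.
Checksum = ~0x1A33 & 0xFFFF = 0xE5CC.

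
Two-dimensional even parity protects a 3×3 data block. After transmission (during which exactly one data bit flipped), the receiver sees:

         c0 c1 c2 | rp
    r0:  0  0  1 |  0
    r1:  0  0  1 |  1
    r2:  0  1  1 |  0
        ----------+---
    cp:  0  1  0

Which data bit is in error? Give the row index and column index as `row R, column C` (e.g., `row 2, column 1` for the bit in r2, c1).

row 0, column 2

Recompute each row's even parity and compare to rp:
  r0: data parity 1, sent rp 0 → mismatch
  r1: data parity 1, sent rp 1 → ok
  r2: data parity 0, sent rp 0 → ok
Recompute each column's even parity and compare to cp:
  c0: data parity 0, sent cp 0 → ok
  c1: data parity 1, sent cp 1 → ok
  c2: data parity 1, sent cp 0 → mismatch
Exactly one row (r0) and one column (c2) fail → the flipped bit is at their intersection.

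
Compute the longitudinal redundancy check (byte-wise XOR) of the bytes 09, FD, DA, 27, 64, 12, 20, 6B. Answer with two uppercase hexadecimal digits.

XOR the bytes together:
  start with 0x09
  0x09 ⊕ 0xFD = 0xF4
  0xF4 ⊕ 0xDA = 0x2E
  0x2E ⊕ 0x27 = 0x09
  0x09 ⊕ 0x64 = 0x6D
  0x6D ⊕ 0x12 = 0x7F
  0x7F ⊕ 0x20 = 0x5F
  0x5F ⊕ 0x6B = 0x34

34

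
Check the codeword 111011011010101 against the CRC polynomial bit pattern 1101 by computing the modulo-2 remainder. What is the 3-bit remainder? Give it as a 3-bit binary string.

Modulo-2 division of 111011011010101 by 1101:
  pos 0: 1110 XOR 1101 = 0011
  pos 2: 1111 XOR 1101 = 0010
  pos 4: 1001 XOR 1101 = 0100
  pos 5: 1001 XOR 1101 = 0100
  pos 6: 1000 XOR 1101 = 0101
  pos 7: 1011 XOR 1101 = 0110
  pos 8: 1100 XOR 1101 = 0001
  pos 11: 1101 XOR 1101 = 0000
Remainder = 000 (zero — the frame passes the CRC check).

000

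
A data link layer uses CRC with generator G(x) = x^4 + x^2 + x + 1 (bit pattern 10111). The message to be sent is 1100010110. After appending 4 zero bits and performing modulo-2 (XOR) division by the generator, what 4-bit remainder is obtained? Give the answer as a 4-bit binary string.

0010

Append 4 zeros: 11000101100000. Divide by 10111 (XOR where the leading bit is 1):
  pos 0: 11000 XOR 10111 = 01111
  pos 1: 11111 XOR 10111 = 01000
  pos 2: 10000 XOR 10111 = 00111
  pos 4: 11111 XOR 10111 = 01000
  pos 5: 10000 XOR 10111 = 00111
  pos 7: 11100 XOR 10111 = 01011
  pos 8: 10110 XOR 10111 = 00001
Remainder (last 4 bits) = 0010. This is the CRC / FCS.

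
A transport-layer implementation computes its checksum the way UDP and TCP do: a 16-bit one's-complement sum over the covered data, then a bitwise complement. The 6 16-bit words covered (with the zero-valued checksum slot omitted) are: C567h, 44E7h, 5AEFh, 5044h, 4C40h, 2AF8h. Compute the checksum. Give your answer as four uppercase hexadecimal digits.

One's-complement addition (fold any carry out of bit 15 back into bit 0):
  0xC567 + 0x44E7 = 0x10A4E → wrap carry → 0x0A4F
  0x0A4F + 0x5AEF = 0x0653E
  0x653E + 0x5044 = 0x0B582
  0xB582 + 0x4C40 = 0x101C2 → wrap carry → 0x01C3
  0x01C3 + 0x2AF8 = 0x02CBB
One's-complement sum = 0x2CBB.
Checksum = ~0x2CBB & 0xFFFF = 0xD344.

D344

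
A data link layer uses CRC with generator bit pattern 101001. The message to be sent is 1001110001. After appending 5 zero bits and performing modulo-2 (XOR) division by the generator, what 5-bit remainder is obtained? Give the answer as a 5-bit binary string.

01011

Append 5 zeros: 100111000100000. Divide by 101001 (XOR where the leading bit is 1):
  pos 0: 100111 XOR 101001 = 001110
  pos 2: 111000 XOR 101001 = 010001
  pos 3: 100010 XOR 101001 = 001011
  pos 5: 101110 XOR 101001 = 000111
  pos 8: 111000 XOR 101001 = 010001
  pos 9: 100010 XOR 101001 = 001011
Remainder (last 5 bits) = 01011. This is the CRC / FCS.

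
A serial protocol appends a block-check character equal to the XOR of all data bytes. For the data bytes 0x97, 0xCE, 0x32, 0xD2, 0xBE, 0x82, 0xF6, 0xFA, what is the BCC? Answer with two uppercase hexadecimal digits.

XOR the bytes together:
  start with 0x97
  0x97 ⊕ 0xCE = 0x59
  0x59 ⊕ 0x32 = 0x6B
  0x6B ⊕ 0xD2 = 0xB9
  0xB9 ⊕ 0xBE = 0x07
  0x07 ⊕ 0x82 = 0x85
  0x85 ⊕ 0xF6 = 0x73
  0x73 ⊕ 0xFA = 0x89

89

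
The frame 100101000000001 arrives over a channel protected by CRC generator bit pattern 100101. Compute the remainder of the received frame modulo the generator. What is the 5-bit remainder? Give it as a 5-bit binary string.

Modulo-2 division of 100101000000001 by 100101:
  pos 0: 100101 XOR 100101 = 000000
Remainder = 00001 (nonzero — an error is detected).

00001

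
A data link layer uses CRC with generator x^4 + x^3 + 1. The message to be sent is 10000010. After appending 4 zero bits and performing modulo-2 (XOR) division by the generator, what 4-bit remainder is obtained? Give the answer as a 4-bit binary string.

0110

Append 4 zeros: 100000100000. Divide by 11001 (XOR where the leading bit is 1):
  pos 0: 10000 XOR 11001 = 01001
  pos 1: 10010 XOR 11001 = 01011
  pos 2: 10111 XOR 11001 = 01110
  pos 3: 11100 XOR 11001 = 00101
  pos 5: 10100 XOR 11001 = 01101
  pos 6: 11010 XOR 11001 = 00011
Remainder (last 4 bits) = 0110. This is the CRC / FCS.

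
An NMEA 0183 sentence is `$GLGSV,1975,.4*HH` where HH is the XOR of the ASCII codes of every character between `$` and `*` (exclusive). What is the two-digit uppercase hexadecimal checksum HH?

XOR the ASCII codes of the payload characters:
  'G' = 0x47 → acc = 0x47
  'L' = 0x4C → acc = 0x0B
  'G' = 0x47 → acc = 0x4C
  'S' = 0x53 → acc = 0x1F
  'V' = 0x56 → acc = 0x49
  ',' = 0x2C → acc = 0x65
  '1' = 0x31 → acc = 0x54
  '9' = 0x39 → acc = 0x6D
  '7' = 0x37 → acc = 0x5A
  '5' = 0x35 → acc = 0x6F
  ',' = 0x2C → acc = 0x43
  '.' = 0x2E → acc = 0x6D
  '4' = 0x34 → acc = 0x59
Checksum = 0x59.

59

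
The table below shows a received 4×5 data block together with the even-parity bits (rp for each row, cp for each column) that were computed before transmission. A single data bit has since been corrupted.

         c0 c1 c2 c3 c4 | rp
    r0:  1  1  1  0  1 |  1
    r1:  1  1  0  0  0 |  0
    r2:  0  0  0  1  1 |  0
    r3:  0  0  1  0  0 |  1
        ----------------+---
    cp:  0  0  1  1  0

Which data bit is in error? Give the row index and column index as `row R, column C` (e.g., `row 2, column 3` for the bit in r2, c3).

row 0, column 2

Recompute each row's even parity and compare to rp:
  r0: data parity 0, sent rp 1 → mismatch
  r1: data parity 0, sent rp 0 → ok
  r2: data parity 0, sent rp 0 → ok
  r3: data parity 1, sent rp 1 → ok
Recompute each column's even parity and compare to cp:
  c0: data parity 0, sent cp 0 → ok
  c1: data parity 0, sent cp 0 → ok
  c2: data parity 0, sent cp 1 → mismatch
  c3: data parity 1, sent cp 1 → ok
  c4: data parity 0, sent cp 0 → ok
Exactly one row (r0) and one column (c2) fail → the flipped bit is at their intersection.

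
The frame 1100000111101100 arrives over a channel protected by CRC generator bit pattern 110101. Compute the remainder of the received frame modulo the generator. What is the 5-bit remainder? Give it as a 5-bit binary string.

00000

Modulo-2 division of 1100000111101100 by 110101:
  pos 0: 110000 XOR 110101 = 000101
  pos 3: 101011 XOR 110101 = 011110
  pos 4: 111101 XOR 110101 = 001000
  pos 6: 100010 XOR 110101 = 010111
  pos 7: 101111 XOR 110101 = 011010
  pos 8: 110101 XOR 110101 = 000000
Remainder = 00000 (zero — the frame passes the CRC check).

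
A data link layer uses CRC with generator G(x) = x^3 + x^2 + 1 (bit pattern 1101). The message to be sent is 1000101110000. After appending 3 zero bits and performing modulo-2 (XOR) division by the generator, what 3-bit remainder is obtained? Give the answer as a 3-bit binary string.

010

Append 3 zeros: 1000101110000000. Divide by 1101 (XOR where the leading bit is 1):
  pos 0: 1000 XOR 1101 = 0101
  pos 1: 1011 XOR 1101 = 0110
  pos 2: 1100 XOR 1101 = 0001
  pos 5: 1111 XOR 1101 = 0010
  pos 7: 1000 XOR 1101 = 0101
  pos 8: 1010 XOR 1101 = 0111
  pos 9: 1110 XOR 1101 = 0011
  pos 11: 1100 XOR 1101 = 0001
Remainder (last 3 bits) = 010. This is the CRC / FCS.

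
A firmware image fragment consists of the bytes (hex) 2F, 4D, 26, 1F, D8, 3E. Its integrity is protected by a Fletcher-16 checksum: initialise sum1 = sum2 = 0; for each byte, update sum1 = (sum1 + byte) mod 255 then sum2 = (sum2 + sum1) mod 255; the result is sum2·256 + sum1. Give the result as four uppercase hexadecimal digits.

83D8

Running sums (mod 255):
  after byte 0 (2F): sum1=47, sum2=47
  after byte 1 (4D): sum1=124, sum2=171
  after byte 2 (26): sum1=162, sum2=78
  after byte 3 (1F): sum1=193, sum2=16
  after byte 4 (D8): sum1=154, sum2=170
  after byte 5 (3E): sum1=216, sum2=131
Checksum = sum2·256 + sum1 = 131·256 + 216 = 33752 = 0x83D8.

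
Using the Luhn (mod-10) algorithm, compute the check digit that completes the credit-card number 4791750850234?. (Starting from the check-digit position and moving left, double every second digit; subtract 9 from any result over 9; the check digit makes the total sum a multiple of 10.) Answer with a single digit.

1

Partial digits right→left: 4 3 2 0 5 8 0 5 7 1 9 7 4
Double every second digit counting from the check-digit position (so the 1st, 3rd, 5th, ... of the partial from the right).
  doubled (with −9 where >9): 8 4 1 0 5 9 8 → sum 35
  kept as-is: 3 0 8 5 1 7 → sum 24
Total = 35 + 24 = 59.
Check digit = (10 − (59 mod 10)) mod 10 = 1.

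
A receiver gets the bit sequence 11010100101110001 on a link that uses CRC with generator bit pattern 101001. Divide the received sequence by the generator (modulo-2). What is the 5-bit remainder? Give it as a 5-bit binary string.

00000

Modulo-2 division of 11010100101110001 by 101001:
  pos 0: 110101 XOR 101001 = 011100
  pos 1: 111000 XOR 101001 = 010001
  pos 2: 100010 XOR 101001 = 001011
  pos 4: 101110 XOR 101001 = 000111
  pos 7: 111111 XOR 101001 = 010110
  pos 8: 101100 XOR 101001 = 000101
  pos 11: 101001 XOR 101001 = 000000
Remainder = 00000 (zero — the frame passes the CRC check).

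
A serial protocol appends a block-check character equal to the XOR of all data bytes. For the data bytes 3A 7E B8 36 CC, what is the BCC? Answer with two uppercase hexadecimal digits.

XOR the bytes together:
  start with 0x3A
  0x3A ⊕ 0x7E = 0x44
  0x44 ⊕ 0xB8 = 0xFC
  0xFC ⊕ 0x36 = 0xCA
  0xCA ⊕ 0xCC = 0x06

06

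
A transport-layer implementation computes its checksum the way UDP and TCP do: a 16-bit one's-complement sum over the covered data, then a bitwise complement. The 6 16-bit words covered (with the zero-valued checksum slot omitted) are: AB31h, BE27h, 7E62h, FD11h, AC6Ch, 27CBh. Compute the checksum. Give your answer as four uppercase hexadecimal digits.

46FA

One's-complement addition (fold any carry out of bit 15 back into bit 0):
  0xAB31 + 0xBE27 = 0x16958 → wrap carry → 0x6959
  0x6959 + 0x7E62 = 0x0E7BB
  0xE7BB + 0xFD11 = 0x1E4CC → wrap carry → 0xE4CD
  0xE4CD + 0xAC6C = 0x19139 → wrap carry → 0x913A
  0x913A + 0x27CB = 0x0B905
One's-complement sum = 0xB905.
Checksum = ~0xB905 & 0xFFFF = 0x46FA.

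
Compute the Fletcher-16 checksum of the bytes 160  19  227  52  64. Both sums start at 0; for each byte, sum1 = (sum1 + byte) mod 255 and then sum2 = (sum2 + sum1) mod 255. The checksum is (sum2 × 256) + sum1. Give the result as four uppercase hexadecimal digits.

C30C

Running sums (mod 255):
  after byte 0 (160): sum1=160, sum2=160
  after byte 1 (19): sum1=179, sum2=84
  after byte 2 (227): sum1=151, sum2=235
  after byte 3 (52): sum1=203, sum2=183
  after byte 4 (64): sum1=12, sum2=195
Checksum = sum2·256 + sum1 = 195·256 + 12 = 49932 = 0xC30C.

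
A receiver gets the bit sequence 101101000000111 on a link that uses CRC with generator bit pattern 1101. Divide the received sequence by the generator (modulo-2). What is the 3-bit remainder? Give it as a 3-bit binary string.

110

Modulo-2 division of 101101000000111 by 1101:
  pos 0: 1011 XOR 1101 = 0110
  pos 1: 1100 XOR 1101 = 0001
  pos 4: 1100 XOR 1101 = 0001
  pos 7: 1000 XOR 1101 = 0101
  pos 8: 1010 XOR 1101 = 0111
  pos 9: 1111 XOR 1101 = 0010
  pos 11: 1011 XOR 1101 = 0110
Remainder = 110 (nonzero — an error is detected).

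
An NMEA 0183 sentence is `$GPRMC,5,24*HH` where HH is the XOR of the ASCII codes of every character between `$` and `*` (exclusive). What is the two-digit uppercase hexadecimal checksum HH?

78

XOR the ASCII codes of the payload characters:
  'G' = 0x47 → acc = 0x47
  'P' = 0x50 → acc = 0x17
  'R' = 0x52 → acc = 0x45
  'M' = 0x4D → acc = 0x08
  'C' = 0x43 → acc = 0x4B
  ',' = 0x2C → acc = 0x67
  '5' = 0x35 → acc = 0x52
  ',' = 0x2C → acc = 0x7E
  '2' = 0x32 → acc = 0x4C
  '4' = 0x34 → acc = 0x78
Checksum = 0x78.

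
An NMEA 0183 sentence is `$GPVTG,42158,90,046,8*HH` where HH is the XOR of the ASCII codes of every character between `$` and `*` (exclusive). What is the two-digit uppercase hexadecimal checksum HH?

XOR the ASCII codes of the payload characters:
  'G' = 0x47 → acc = 0x47
  'P' = 0x50 → acc = 0x17
  'V' = 0x56 → acc = 0x41
  'T' = 0x54 → acc = 0x15
  'G' = 0x47 → acc = 0x52
  ',' = 0x2C → acc = 0x7E
  '4' = 0x34 → acc = 0x4A
  '2' = 0x32 → acc = 0x78
  '1' = 0x31 → acc = 0x49
  '5' = 0x35 → acc = 0x7C
  '8' = 0x38 → acc = 0x44
  ',' = 0x2C → acc = 0x68
  '9' = 0x39 → acc = 0x51
  '0' = 0x30 → acc = 0x61
  ',' = 0x2C → acc = 0x4D
  '0' = 0x30 → acc = 0x7D
  '4' = 0x34 → acc = 0x49
  '6' = 0x36 → acc = 0x7F
  ',' = 0x2C → acc = 0x53
  '8' = 0x38 → acc = 0x6B
Checksum = 0x6B.

6B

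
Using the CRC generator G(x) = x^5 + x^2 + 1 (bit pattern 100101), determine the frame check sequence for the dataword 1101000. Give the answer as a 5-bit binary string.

11011

Append 5 zeros: 110100000000. Divide by 100101 (XOR where the leading bit is 1):
  pos 0: 110100 XOR 100101 = 010001
  pos 1: 100010 XOR 100101 = 000111
  pos 4: 111000 XOR 100101 = 011101
  pos 5: 111010 XOR 100101 = 011111
  pos 6: 111110 XOR 100101 = 011011
Remainder (last 5 bits) = 11011. This is the CRC / FCS.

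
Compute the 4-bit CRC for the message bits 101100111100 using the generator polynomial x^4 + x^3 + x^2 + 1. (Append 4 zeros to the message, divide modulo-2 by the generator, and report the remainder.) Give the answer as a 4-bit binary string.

0010

Append 4 zeros: 1011001111000000. Divide by 11101 (XOR where the leading bit is 1):
  pos 0: 10110 XOR 11101 = 01011
  pos 1: 10110 XOR 11101 = 01011
  pos 2: 10111 XOR 11101 = 01010
  pos 3: 10101 XOR 11101 = 01000
  pos 4: 10001 XOR 11101 = 01100
  pos 5: 11001 XOR 11101 = 00100
  pos 7: 10000 XOR 11101 = 01101
  pos 8: 11010 XOR 11101 = 00111
  pos 10: 11100 XOR 11101 = 00001
Remainder (last 4 bits) = 0010. This is the CRC / FCS.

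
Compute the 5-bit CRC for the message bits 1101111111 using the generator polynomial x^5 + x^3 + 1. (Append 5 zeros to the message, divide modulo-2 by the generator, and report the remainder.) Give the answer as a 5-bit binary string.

11011

Append 5 zeros: 110111111100000. Divide by 101001 (XOR where the leading bit is 1):
  pos 0: 110111 XOR 101001 = 011110
  pos 1: 111101 XOR 101001 = 010100
  pos 2: 101001 XOR 101001 = 000000
  pos 8: 110000 XOR 101001 = 011001
  pos 9: 110010 XOR 101001 = 011011
Remainder (last 5 bits) = 11011. This is the CRC / FCS.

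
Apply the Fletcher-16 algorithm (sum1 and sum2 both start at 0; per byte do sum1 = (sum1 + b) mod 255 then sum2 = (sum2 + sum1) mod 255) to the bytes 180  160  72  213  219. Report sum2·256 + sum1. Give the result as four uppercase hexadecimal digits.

Running sums (mod 255):
  after byte 0 (180): sum1=180, sum2=180
  after byte 1 (160): sum1=85, sum2=10
  after byte 2 (72): sum1=157, sum2=167
  after byte 3 (213): sum1=115, sum2=27
  after byte 4 (219): sum1=79, sum2=106
Checksum = sum2·256 + sum1 = 106·256 + 79 = 27215 = 0x6A4F.

6A4F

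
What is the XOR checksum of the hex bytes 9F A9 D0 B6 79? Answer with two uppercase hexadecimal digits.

29

XOR the bytes together:
  start with 0x9F
  0x9F ⊕ 0xA9 = 0x36
  0x36 ⊕ 0xD0 = 0xE6
  0xE6 ⊕ 0xB6 = 0x50
  0x50 ⊕ 0x79 = 0x29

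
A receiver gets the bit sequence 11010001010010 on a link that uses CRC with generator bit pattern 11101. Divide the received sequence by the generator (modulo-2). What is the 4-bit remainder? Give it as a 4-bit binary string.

0000

Modulo-2 division of 11010001010010 by 11101:
  pos 0: 11010 XOR 11101 = 00111
  pos 2: 11100 XOR 11101 = 00001
  pos 6: 11010 XOR 11101 = 00111
  pos 8: 11101 XOR 11101 = 00000
Remainder = 0000 (zero — the frame passes the CRC check).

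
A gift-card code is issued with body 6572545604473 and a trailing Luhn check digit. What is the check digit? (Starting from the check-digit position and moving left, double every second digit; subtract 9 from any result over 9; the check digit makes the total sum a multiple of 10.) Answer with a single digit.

8

Partial digits right→left: 3 7 4 4 0 6 5 4 5 2 7 5 6
Double every second digit counting from the check-digit position (so the 1st, 3rd, 5th, ... of the partial from the right).
  doubled (with −9 where >9): 6 8 0 1 1 5 3 → sum 24
  kept as-is: 7 4 6 4 2 5 → sum 28
Total = 24 + 28 = 52.
Check digit = (10 − (52 mod 10)) mod 10 = 8.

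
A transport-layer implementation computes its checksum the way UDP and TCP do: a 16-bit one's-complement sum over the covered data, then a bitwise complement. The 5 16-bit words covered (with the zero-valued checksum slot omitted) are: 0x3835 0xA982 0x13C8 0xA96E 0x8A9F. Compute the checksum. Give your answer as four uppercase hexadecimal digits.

D671

One's-complement addition (fold any carry out of bit 15 back into bit 0):
  0x3835 + 0xA982 = 0x0E1B7
  0xE1B7 + 0x13C8 = 0x0F57F
  0xF57F + 0xA96E = 0x19EED → wrap carry → 0x9EEE
  0x9EEE + 0x8A9F = 0x1298D → wrap carry → 0x298E
One's-complement sum = 0x298E.
Checksum = ~0x298E & 0xFFFF = 0xD671.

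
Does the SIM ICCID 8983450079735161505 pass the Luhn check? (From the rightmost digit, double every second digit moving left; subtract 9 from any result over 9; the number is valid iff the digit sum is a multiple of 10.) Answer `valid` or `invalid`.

valid

From the right, keep odd positions and double even positions (subtract 9 from any doubled value over 9):
  doubled (positions 2,4,...): 0 2 2 6 9 0 1 6 9 → sum 35
  kept (positions 1,3,...): 5 5 6 5 7 7 0 4 8 8 → sum 55
Total = 90.
90 mod 10 = 0, so the number is valid.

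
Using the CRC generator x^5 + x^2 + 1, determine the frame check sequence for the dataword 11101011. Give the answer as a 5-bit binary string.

11010

Append 5 zeros: 1110101100000. Divide by 100101 (XOR where the leading bit is 1):
  pos 0: 111010 XOR 100101 = 011111
  pos 1: 111111 XOR 100101 = 011010
  pos 2: 110101 XOR 100101 = 010000
  pos 3: 100000 XOR 100101 = 000101
  pos 6: 101000 XOR 100101 = 001101
Remainder (last 5 bits) = 11010. This is the CRC / FCS.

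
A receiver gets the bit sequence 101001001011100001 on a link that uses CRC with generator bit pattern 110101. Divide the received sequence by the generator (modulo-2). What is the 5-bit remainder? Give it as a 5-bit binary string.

Modulo-2 division of 101001001011100001 by 110101:
  pos 0: 101001 XOR 110101 = 011100
  pos 1: 111000 XOR 110101 = 001101
  pos 3: 110101 XOR 110101 = 000000
  pos 10: 111000 XOR 110101 = 001101
  pos 12: 110101 XOR 110101 = 000000
Remainder = 00000 (zero — the frame passes the CRC check).

00000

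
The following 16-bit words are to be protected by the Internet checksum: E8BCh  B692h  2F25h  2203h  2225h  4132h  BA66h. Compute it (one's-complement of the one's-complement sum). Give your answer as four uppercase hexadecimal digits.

One's-complement addition (fold any carry out of bit 15 back into bit 0):
  0xE8BC + 0xB692 = 0x19F4E → wrap carry → 0x9F4F
  0x9F4F + 0x2F25 = 0x0CE74
  0xCE74 + 0x2203 = 0x0F077
  0xF077 + 0x2225 = 0x1129C → wrap carry → 0x129D
  0x129D + 0x4132 = 0x053CF
  0x53CF + 0xBA66 = 0x10E35 → wrap carry → 0x0E36
One's-complement sum = 0x0E36.
Checksum = ~0x0E36 & 0xFFFF = 0xF1C9.

F1C9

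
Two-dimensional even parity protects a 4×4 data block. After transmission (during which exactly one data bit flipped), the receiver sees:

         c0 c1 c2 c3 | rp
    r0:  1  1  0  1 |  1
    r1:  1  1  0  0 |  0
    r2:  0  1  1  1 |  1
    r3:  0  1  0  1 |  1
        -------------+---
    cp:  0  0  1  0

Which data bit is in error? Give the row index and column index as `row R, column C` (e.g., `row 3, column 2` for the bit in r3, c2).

row 3, column 3

Recompute each row's even parity and compare to rp:
  r0: data parity 1, sent rp 1 → ok
  r1: data parity 0, sent rp 0 → ok
  r2: data parity 1, sent rp 1 → ok
  r3: data parity 0, sent rp 1 → mismatch
Recompute each column's even parity and compare to cp:
  c0: data parity 0, sent cp 0 → ok
  c1: data parity 0, sent cp 0 → ok
  c2: data parity 1, sent cp 1 → ok
  c3: data parity 1, sent cp 0 → mismatch
Exactly one row (r3) and one column (c3) fail → the flipped bit is at their intersection.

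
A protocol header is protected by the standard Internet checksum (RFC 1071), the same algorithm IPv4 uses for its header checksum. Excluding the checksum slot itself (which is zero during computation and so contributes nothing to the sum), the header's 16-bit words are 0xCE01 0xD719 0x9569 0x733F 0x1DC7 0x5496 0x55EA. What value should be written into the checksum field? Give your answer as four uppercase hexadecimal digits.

One's-complement addition (fold any carry out of bit 15 back into bit 0):
  0xCE01 + 0xD719 = 0x1A51A → wrap carry → 0xA51B
  0xA51B + 0x9569 = 0x13A84 → wrap carry → 0x3A85
  0x3A85 + 0x733F = 0x0ADC4
  0xADC4 + 0x1DC7 = 0x0CB8B
  0xCB8B + 0x5496 = 0x12021 → wrap carry → 0x2022
  0x2022 + 0x55EA = 0x0760C
One's-complement sum = 0x760C.
Checksum = ~0x760C & 0xFFFF = 0x89F3.

89F3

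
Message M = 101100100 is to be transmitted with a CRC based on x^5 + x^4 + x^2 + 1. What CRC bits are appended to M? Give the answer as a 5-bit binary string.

01111

Append 5 zeros: 10110010000000. Divide by 110101 (XOR where the leading bit is 1):
  pos 0: 101100 XOR 110101 = 011001
  pos 1: 110011 XOR 110101 = 000110
  pos 4: 110000 XOR 110101 = 000101
  pos 7: 101000 XOR 110101 = 011101
  pos 8: 111010 XOR 110101 = 001111
Remainder (last 5 bits) = 01111. This is the CRC / FCS.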